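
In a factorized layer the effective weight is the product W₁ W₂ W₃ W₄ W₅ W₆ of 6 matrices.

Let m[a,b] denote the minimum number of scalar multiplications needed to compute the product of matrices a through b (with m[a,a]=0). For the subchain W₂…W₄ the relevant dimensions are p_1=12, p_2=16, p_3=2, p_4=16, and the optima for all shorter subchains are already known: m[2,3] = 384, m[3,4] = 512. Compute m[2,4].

768

m[2,4] = min over k∈[2,3] of m[2,k]+m[k+1,4]+p_{1}·p_k·p_{4}.
k=2: 0 + 512 + 12·16·16 = 3584; k=3: 384 + 0 + 12·2·16 = 768.
Minimum: 768 at k=3.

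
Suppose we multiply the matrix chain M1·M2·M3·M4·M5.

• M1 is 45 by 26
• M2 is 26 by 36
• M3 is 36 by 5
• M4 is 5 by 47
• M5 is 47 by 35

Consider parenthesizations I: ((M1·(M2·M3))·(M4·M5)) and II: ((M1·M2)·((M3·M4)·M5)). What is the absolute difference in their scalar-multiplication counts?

Order I = ((M1·(M2·M3))·(M4·M5)): (M2·M3): 26×36 by 36×5 → 26×5, cost 26·36·5 = 4680; (M1·(M2·M3)): 45×26 by 26×5 → 45×5, cost 45·26·5 = 5850; cumulative 10530; (M4·M5): 5×47 by 47×35 → 5×35, cost 5·47·35 = 8225; ((M1·(M2·M3))·(M4·M5)): 45×5 by 5×35 → 45×35, cost 45·5·35 = 7875; cumulative 26630. Total 26630.
Order II = ((M1·M2)·((M3·M4)·M5)): (M1·M2): 45×26 by 26×36 → 45×36, cost 45·26·36 = 42120; (M3·M4): 36×5 by 5×47 → 36×47, cost 36·5·47 = 8460; ((M3·M4)·M5): 36×47 by 47×35 → 36×35, cost 36·47·35 = 59220; cumulative 67680; ((M1·M2)·((M3·M4)·M5)): 45×36 by 36×35 → 45×35, cost 45·36·35 = 56700; cumulative 166500. Total 166500.
Difference: |26630 − 166500| = 139870.

139870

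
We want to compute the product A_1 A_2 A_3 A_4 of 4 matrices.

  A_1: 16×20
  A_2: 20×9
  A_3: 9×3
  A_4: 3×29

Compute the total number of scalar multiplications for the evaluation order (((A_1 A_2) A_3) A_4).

4704

(A_1 A_2): 16×20 by 20×9 → 16×9, cost 16·20·9 = 2880
((A_1 A_2) A_3): 16×9 by 9×3 → 16×3, cost 16·9·3 = 432; cumulative 3312
(((A_1 A_2) A_3) A_4): 16×3 by 3×29 → 16×29, cost 16·3·29 = 1392; cumulative 4704
Total: 4704 scalar multiplications.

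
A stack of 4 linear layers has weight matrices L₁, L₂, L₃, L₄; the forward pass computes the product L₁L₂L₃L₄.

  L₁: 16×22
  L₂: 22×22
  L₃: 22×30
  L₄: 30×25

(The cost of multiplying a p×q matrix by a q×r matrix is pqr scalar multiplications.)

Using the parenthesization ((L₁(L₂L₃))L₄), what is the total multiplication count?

(L₂L₃): 22×22 by 22×30 → 22×30, cost 22·22·30 = 14520
(L₁(L₂L₃)): 16×22 by 22×30 → 16×30, cost 16·22·30 = 10560; cumulative 25080
((L₁(L₂L₃))L₄): 16×30 by 30×25 → 16×25, cost 16·30·25 = 12000; cumulative 37080
Total: 37080 scalar multiplications.

37080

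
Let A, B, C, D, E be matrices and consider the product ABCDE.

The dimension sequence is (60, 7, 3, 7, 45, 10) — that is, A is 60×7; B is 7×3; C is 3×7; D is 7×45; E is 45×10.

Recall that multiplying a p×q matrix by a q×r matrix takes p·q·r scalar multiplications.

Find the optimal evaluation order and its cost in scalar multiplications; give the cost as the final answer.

5355

Adjacent pairs: AB = 60·7·3 = 1260; BC = 7·3·7 = 147; CD = 3·7·45 = 945; DE = 7·45·10 = 3150.
Length 3: A..C: k=1: 0+147+60·7·7=3087; k=2: 1260+0+60·3·7=2520 → min 2520 | B..D: k=2: 0+945+7·3·45=1890; k=3: 147+0+7·7·45=2352 → min 1890 | C..E: k=3: 0+3150+3·7·10=3360; k=4: 945+0+3·45·10=2295 → min 2295.
Length 4: A..D: k=1: 0+1890+60·7·45=20790; k=2: 1260+945+60·3·45=10305; k=3: 2520+0+60·7·45=21420 → min 10305 | B..E: k=2: 0+2295+7·3·10=2505; k=3: 147+3150+7·7·10=3787; k=4: 1890+0+7·45·10=5040 → min 2505.
Length 5: A..E: k=1: 0+2505+60·7·10=6705; k=2: 1260+2295+60·3·10=5355; k=3: 2520+3150+60·7·10=9870; k=4: 10305+0+60·45·10=37305 → min 5355.
Optimal parenthesization: ((AB)((CD)E)) with cost 5355.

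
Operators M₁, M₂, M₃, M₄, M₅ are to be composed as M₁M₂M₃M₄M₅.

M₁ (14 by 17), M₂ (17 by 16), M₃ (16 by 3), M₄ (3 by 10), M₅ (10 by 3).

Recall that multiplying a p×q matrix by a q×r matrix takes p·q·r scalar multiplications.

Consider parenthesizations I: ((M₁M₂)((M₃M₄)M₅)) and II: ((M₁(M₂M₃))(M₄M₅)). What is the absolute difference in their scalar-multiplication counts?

3694

Order I = ((M₁M₂)((M₃M₄)M₅)): (M₁M₂): 14×17 by 17×16 → 14×16, cost 14·17·16 = 3808; (M₃M₄): 16×3 by 3×10 → 16×10, cost 16·3·10 = 480; ((M₃M₄)M₅): 16×10 by 10×3 → 16×3, cost 16·10·3 = 480; cumulative 960; ((M₁M₂)((M₃M₄)M₅)): 14×16 by 16×3 → 14×3, cost 14·16·3 = 672; cumulative 5440. Total 5440.
Order II = ((M₁(M₂M₃))(M₄M₅)): (M₂M₃): 17×16 by 16×3 → 17×3, cost 17·16·3 = 816; (M₁(M₂M₃)): 14×17 by 17×3 → 14×3, cost 14·17·3 = 714; cumulative 1530; (M₄M₅): 3×10 by 10×3 → 3×3, cost 3·10·3 = 90; ((M₁(M₂M₃))(M₄M₅)): 14×3 by 3×3 → 14×3, cost 14·3·3 = 126; cumulative 1746. Total 1746.
Difference: |5440 − 1746| = 3694.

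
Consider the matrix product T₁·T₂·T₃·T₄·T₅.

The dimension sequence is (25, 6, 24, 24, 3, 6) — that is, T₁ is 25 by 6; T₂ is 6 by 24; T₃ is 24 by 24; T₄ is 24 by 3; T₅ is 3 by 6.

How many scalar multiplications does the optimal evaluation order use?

3060

Adjacent pairs: T₁T₂ = 25·6·24 = 3600; T₂T₃ = 6·24·24 = 3456; T₃T₄ = 24·24·3 = 1728; T₄T₅ = 24·3·6 = 432.
Length 3: T₁..T₃: k=1: 0+3456+25·6·24=7056; k=2: 3600+0+25·24·24=18000 → min 7056 | T₂..T₄: k=2: 0+1728+6·24·3=2160; k=3: 3456+0+6·24·3=3888 → min 2160 | T₃..T₅: k=3: 0+432+24·24·6=3888; k=4: 1728+0+24·3·6=2160 → min 2160.
Length 4: T₁..T₄: k=1: 0+2160+25·6·3=2610; k=2: 3600+1728+25·24·3=7128; k=3: 7056+0+25·24·3=8856 → min 2610 | T₂..T₅: k=2: 0+2160+6·24·6=3024; k=3: 3456+432+6·24·6=4752; k=4: 2160+0+6·3·6=2268 → min 2268.
Length 5: T₁..T₅: k=1: 0+2268+25·6·6=3168; k=2: 3600+2160+25·24·6=9360; k=3: 7056+432+25·24·6=11088; k=4: 2610+0+25·3·6=3060 → min 3060.
Optimal order: ((T₁·(T₂·(T₃·T₄)))·T₅) with cost 3060.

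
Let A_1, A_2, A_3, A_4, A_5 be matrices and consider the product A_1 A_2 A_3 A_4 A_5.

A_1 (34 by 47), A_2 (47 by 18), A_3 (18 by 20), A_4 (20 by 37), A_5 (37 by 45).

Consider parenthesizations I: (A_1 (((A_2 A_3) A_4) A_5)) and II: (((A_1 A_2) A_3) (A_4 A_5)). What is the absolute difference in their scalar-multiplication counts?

Order I = (A_1 (((A_2 A_3) A_4) A_5)): (A_2 A_3): 47×18 by 18×20 → 47×20, cost 47·18·20 = 16920; ((A_2 A_3) A_4): 47×20 by 20×37 → 47×37, cost 47·20·37 = 34780; cumulative 51700; (((A_2 A_3) A_4) A_5): 47×37 by 37×45 → 47×45, cost 47·37·45 = 78255; cumulative 129955; (A_1 (((A_2 A_3) A_4) A_5)): 34×47 by 47×45 → 34×45, cost 34·47·45 = 71910; cumulative 201865. Total 201865.
Order II = (((A_1 A_2) A_3) (A_4 A_5)): (A_1 A_2): 34×47 by 47×18 → 34×18, cost 34·47·18 = 28764; ((A_1 A_2) A_3): 34×18 by 18×20 → 34×20, cost 34·18·20 = 12240; cumulative 41004; (A_4 A_5): 20×37 by 37×45 → 20×45, cost 20·37·45 = 33300; (((A_1 A_2) A_3) (A_4 A_5)): 34×20 by 20×45 → 34×45, cost 34·20·45 = 30600; cumulative 104904. Total 104904.
Difference: |201865 − 104904| = 96961.

96961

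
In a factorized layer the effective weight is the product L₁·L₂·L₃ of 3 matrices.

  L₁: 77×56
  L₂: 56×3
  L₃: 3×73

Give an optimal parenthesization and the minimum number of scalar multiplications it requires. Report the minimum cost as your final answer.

29799

(L₁·(L₂·L₃)): cost 327040.
((L₁·L₂)·L₃): cost 29799.
Optimal: ((L₁·L₂)·L₃) with cost 29799.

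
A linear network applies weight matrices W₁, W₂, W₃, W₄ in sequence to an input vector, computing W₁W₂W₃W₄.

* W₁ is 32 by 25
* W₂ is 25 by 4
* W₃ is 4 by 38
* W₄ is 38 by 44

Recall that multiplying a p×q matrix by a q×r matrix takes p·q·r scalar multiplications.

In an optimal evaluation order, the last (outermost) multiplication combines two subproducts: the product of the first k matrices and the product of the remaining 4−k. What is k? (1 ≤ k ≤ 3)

2

Adjacent pairs: W₁W₂ = 32·25·4 = 3200; W₂W₃ = 25·4·38 = 3800; W₃W₄ = 4·38·44 = 6688.
Length 3: W₁..W₃: k=1: 0+3800+32·25·38=34200; k=2: 3200+0+32·4·38=8064 → min 8064 | W₂..W₄: k=2: 0+6688+25·4·44=11088; k=3: 3800+0+25·38·44=45600 → min 11088.
Top-level splits: k=1: (W₁..W₁)·(W₂..W₄) → 0+11088+32·25·44 = 46288; k=2: (W₁..W₂)·(W₃..W₄) → 3200+6688+32·4·44 = 15520; k=3: (W₁..W₃)·(W₄..W₄) → 8064+0+32·38·44 = 61568.
Best split is after W₂, i.e. k = 2.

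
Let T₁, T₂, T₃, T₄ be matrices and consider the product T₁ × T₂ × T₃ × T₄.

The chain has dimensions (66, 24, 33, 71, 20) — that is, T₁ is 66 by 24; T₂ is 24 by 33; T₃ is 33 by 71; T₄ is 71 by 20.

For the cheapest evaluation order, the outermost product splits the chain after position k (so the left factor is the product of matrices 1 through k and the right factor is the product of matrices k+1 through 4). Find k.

1

Adjacent pairs: T₁T₂ = 66·24·33 = 52272; T₂T₃ = 24·33·71 = 56232; T₃T₄ = 33·71·20 = 46860.
Length 3: T₁..T₃: k=1: 0+56232+66·24·71=168696; k=2: 52272+0+66·33·71=206910 → min 168696 | T₂..T₄: k=2: 0+46860+24·33·20=62700; k=3: 56232+0+24·71·20=90312 → min 62700.
Top-level splits: k=1: (T₁..T₁)·(T₂..T₄) → 0+62700+66·24·20 = 94380; k=2: (T₁..T₂)·(T₃..T₄) → 52272+46860+66·33·20 = 142692; k=3: (T₁..T₃)·(T₄..T₄) → 168696+0+66·71·20 = 262416.
Best split is after T₁, i.e. k = 1.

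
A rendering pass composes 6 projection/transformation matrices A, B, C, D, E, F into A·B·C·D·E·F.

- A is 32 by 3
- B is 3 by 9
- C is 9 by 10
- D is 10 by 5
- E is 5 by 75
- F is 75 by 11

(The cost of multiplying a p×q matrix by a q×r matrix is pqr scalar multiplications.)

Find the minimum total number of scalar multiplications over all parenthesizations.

Adjacent pairs: AB = 32·3·9 = 864; BC = 3·9·10 = 270; CD = 9·10·5 = 450; DE = 10·5·75 = 3750; EF = 5·75·11 = 4125.
Length 3: A..C: k=1: 0+270+32·3·10=1230; k=2: 864+0+32·9·10=3744 → min 1230 | B..D: k=2: 0+450+3·9·5=585; k=3: 270+0+3·10·5=420 → min 420 | C..E: k=3: 0+3750+9·10·75=10500; k=4: 450+0+9·5·75=3825 → min 3825 | D..F: k=4: 0+4125+10·5·11=4675; k=5: 3750+0+10·75·11=12000 → min 4675.
Length 4: A..D: k=1: 0+420+32·3·5=900; k=2: 864+450+32·9·5=2754; k=3: 1230+0+32·10·5=2830 → min 900 | B..E: k=2: 0+3825+3·9·75=5850; k=3: 270+3750+3·10·75=6270; k=4: 420+0+3·5·75=1545 → min 1545 | C..F: k=3: 0+4675+9·10·11=5665; k=4: 450+4125+9·5·11=5070; k=5: 3825+0+9·75·11=11250 → min 5070.
Length 5: A..E: k=1: 0+1545+32·3·75=8745; k=2: 864+3825+32·9·75=26289; k=3: 1230+3750+32·10·75=28980; k=4: 900+0+32·5·75=12900 → min 8745 | B..F: k=2: 0+5070+3·9·11=5367; k=3: 270+4675+3·10·11=5275; k=4: 420+4125+3·5·11=4710; k=5: 1545+0+3·75·11=4020 → min 4020.
Length 6: A..F: k=1: 0+4020+32·3·11=5076; k=2: 864+5070+32·9·11=9102; k=3: 1230+4675+32·10·11=9425; k=4: 900+4125+32·5·11=6785; k=5: 8745+0+32·75·11=35145 → min 5076.
Optimal order: (A·((((B·C)·D)·E)·F)) with cost 5076.

5076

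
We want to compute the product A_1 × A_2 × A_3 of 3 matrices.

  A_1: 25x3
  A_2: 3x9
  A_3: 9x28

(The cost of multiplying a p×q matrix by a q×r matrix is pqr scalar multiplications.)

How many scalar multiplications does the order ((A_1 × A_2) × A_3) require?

(A_1 × A_2): 25×3 by 3×9 → 25×9, cost 25·3·9 = 675
((A_1 × A_2) × A_3): 25×9 by 9×28 → 25×28, cost 25·9·28 = 6300; cumulative 6975
Total: 6975 scalar multiplications.

6975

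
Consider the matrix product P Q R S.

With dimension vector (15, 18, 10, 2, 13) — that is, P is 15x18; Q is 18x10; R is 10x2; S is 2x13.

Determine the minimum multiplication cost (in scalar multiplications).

Adjacent pairs: PQ = 15·18·10 = 2700; QR = 18·10·2 = 360; RS = 10·2·13 = 260.
Length 3: P..R: k=1: 0+360+15·18·2=900; k=2: 2700+0+15·10·2=3000 → min 900 | Q..S: k=2: 0+260+18·10·13=2600; k=3: 360+0+18·2·13=828 → min 828.
Length 4: P..S: k=1: 0+828+15·18·13=4338; k=2: 2700+260+15·10·13=4910; k=3: 900+0+15·2·13=1290 → min 1290.
Optimal order: ((P (Q R)) S) with cost 1290.

1290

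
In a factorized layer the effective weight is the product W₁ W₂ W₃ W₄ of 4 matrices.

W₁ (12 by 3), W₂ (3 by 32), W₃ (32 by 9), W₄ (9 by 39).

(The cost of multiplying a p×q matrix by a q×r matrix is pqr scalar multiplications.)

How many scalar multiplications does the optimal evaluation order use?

Adjacent pairs: W₁W₂ = 12·3·32 = 1152; W₂W₃ = 3·32·9 = 864; W₃W₄ = 32·9·39 = 11232.
Length 3: W₁..W₃: k=1: 0+864+12·3·9=1188; k=2: 1152+0+12·32·9=4608 → min 1188 | W₂..W₄: k=2: 0+11232+3·32·39=14976; k=3: 864+0+3·9·39=1917 → min 1917.
Length 4: W₁..W₄: k=1: 0+1917+12·3·39=3321; k=2: 1152+11232+12·32·39=27360; k=3: 1188+0+12·9·39=5400 → min 3321.
Optimal order: (W₁ ((W₂ W₃) W₄)) with cost 3321.

3321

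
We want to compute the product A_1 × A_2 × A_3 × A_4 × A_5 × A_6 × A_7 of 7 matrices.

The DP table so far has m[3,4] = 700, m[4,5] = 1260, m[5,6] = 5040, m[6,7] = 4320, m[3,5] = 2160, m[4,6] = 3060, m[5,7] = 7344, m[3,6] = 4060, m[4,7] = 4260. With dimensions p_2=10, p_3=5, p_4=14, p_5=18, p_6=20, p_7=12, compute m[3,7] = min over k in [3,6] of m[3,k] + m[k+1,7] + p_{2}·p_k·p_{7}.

4860

m[3,7] = min over k∈[3,6] of m[3,k]+m[k+1,7]+p_{2}·p_k·p_{7}.
k=3: 0 + 4260 + 10·5·12 = 4860; k=4: 700 + 7344 + 10·14·12 = 9724; k=5: 2160 + 4320 + 10·18·12 = 8640; k=6: 4060 + 0 + 10·20·12 = 6460.
Minimum: 4860 at k=3.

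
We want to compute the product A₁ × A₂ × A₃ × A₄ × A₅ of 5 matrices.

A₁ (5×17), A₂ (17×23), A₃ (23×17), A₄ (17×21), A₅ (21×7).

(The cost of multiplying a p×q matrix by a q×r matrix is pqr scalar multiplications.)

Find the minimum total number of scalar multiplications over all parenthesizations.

6430

Adjacent pairs: A₁A₂ = 5·17·23 = 1955; A₂A₃ = 17·23·17 = 6647; A₃A₄ = 23·17·21 = 8211; A₄A₅ = 17·21·7 = 2499.
Length 3: A₁..A₃: k=1: 0+6647+5·17·17=8092; k=2: 1955+0+5·23·17=3910 → min 3910 | A₂..A₄: k=2: 0+8211+17·23·21=16422; k=3: 6647+0+17·17·21=12716 → min 12716 | A₃..A₅: k=3: 0+2499+23·17·7=5236; k=4: 8211+0+23·21·7=11592 → min 5236.
Length 4: A₁..A₄: k=1: 0+12716+5·17·21=14501; k=2: 1955+8211+5·23·21=12581; k=3: 3910+0+5·17·21=5695 → min 5695 | A₂..A₅: k=2: 0+5236+17·23·7=7973; k=3: 6647+2499+17·17·7=11169; k=4: 12716+0+17·21·7=15215 → min 7973.
Length 5: A₁..A₅: k=1: 0+7973+5·17·7=8568; k=2: 1955+5236+5·23·7=7996; k=3: 3910+2499+5·17·7=7004; k=4: 5695+0+5·21·7=6430 → min 6430.
Optimal order: ((((A₁ × A₂) × A₃) × A₄) × A₅) with cost 6430.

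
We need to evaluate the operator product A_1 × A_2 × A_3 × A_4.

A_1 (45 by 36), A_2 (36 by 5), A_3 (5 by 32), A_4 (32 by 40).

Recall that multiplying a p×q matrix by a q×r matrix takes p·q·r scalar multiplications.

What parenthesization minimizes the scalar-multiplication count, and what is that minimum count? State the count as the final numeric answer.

23500

Adjacent pairs: A_1A_2 = 45·36·5 = 8100; A_2A_3 = 36·5·32 = 5760; A_3A_4 = 5·32·40 = 6400.
Length 3: A_1..A_3: k=1: 0+5760+45·36·32=57600; k=2: 8100+0+45·5·32=15300 → min 15300 | A_2..A_4: k=2: 0+6400+36·5·40=13600; k=3: 5760+0+36·32·40=51840 → min 13600.
Length 4: A_1..A_4: k=1: 0+13600+45·36·40=78400; k=2: 8100+6400+45·5·40=23500; k=3: 15300+0+45·32·40=72900 → min 23500.
Optimal parenthesization: ((A_1 × A_2) × (A_3 × A_4)) with cost 23500.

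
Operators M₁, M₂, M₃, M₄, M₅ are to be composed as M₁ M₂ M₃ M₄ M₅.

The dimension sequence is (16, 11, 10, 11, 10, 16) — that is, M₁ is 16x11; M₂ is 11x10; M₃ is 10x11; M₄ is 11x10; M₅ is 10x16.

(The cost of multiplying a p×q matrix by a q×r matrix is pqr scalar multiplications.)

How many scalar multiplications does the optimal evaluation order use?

6520

Adjacent pairs: M₁M₂ = 16·11·10 = 1760; M₂M₃ = 11·10·11 = 1210; M₃M₄ = 10·11·10 = 1100; M₄M₅ = 11·10·16 = 1760.
Length 3: M₁..M₃: k=1: 0+1210+16·11·11=3146; k=2: 1760+0+16·10·11=3520 → min 3146 | M₂..M₄: k=2: 0+1100+11·10·10=2200; k=3: 1210+0+11·11·10=2420 → min 2200 | M₃..M₅: k=3: 0+1760+10·11·16=3520; k=4: 1100+0+10·10·16=2700 → min 2700.
Length 4: M₁..M₄: k=1: 0+2200+16·11·10=3960; k=2: 1760+1100+16·10·10=4460; k=3: 3146+0+16·11·10=4906 → min 3960 | M₂..M₅: k=2: 0+2700+11·10·16=4460; k=3: 1210+1760+11·11·16=4906; k=4: 2200+0+11·10·16=3960 → min 3960.
Length 5: M₁..M₅: k=1: 0+3960+16·11·16=6776; k=2: 1760+2700+16·10·16=7020; k=3: 3146+1760+16·11·16=7722; k=4: 3960+0+16·10·16=6520 → min 6520.
Optimal order: ((M₁ (M₂ (M₃ M₄))) M₅) with cost 6520.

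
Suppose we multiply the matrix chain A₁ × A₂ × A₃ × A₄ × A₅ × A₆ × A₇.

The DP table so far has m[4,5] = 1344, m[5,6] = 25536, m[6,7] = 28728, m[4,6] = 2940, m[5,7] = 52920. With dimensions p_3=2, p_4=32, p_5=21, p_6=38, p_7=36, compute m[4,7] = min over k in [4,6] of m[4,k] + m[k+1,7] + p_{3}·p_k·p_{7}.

m[4,7] = min over k∈[4,6] of m[4,k]+m[k+1,7]+p_{3}·p_k·p_{7}.
k=4: 0 + 52920 + 2·32·36 = 55224; k=5: 1344 + 28728 + 2·21·36 = 31584; k=6: 2940 + 0 + 2·38·36 = 5676.
Minimum: 5676 at k=6.

5676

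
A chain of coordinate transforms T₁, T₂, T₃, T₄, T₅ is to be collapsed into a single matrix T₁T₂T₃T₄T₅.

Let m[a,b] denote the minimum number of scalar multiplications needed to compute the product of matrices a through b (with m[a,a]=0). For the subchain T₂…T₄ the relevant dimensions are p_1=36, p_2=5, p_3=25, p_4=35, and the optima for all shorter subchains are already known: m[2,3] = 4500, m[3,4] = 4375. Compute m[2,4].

m[2,4] = min over k∈[2,3] of m[2,k]+m[k+1,4]+p_{1}·p_k·p_{4}.
k=2: 0 + 4375 + 36·5·35 = 10675; k=3: 4500 + 0 + 36·25·35 = 36000.
Minimum: 10675 at k=2.

10675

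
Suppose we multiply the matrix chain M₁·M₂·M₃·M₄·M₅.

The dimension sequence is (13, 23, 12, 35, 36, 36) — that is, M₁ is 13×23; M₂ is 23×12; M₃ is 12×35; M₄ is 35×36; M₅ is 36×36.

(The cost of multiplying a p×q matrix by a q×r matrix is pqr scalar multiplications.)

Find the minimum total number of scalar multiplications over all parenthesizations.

39876

Adjacent pairs: M₁M₂ = 13·23·12 = 3588; M₂M₃ = 23·12·35 = 9660; M₃M₄ = 12·35·36 = 15120; M₄M₅ = 35·36·36 = 45360.
Length 3: M₁..M₃: k=1: 0+9660+13·23·35=20125; k=2: 3588+0+13·12·35=9048 → min 9048 | M₂..M₄: k=2: 0+15120+23·12·36=25056; k=3: 9660+0+23·35·36=38640 → min 25056 | M₃..M₅: k=3: 0+45360+12·35·36=60480; k=4: 15120+0+12·36·36=30672 → min 30672.
Length 4: M₁..M₄: k=1: 0+25056+13·23·36=35820; k=2: 3588+15120+13·12·36=24324; k=3: 9048+0+13·35·36=25428 → min 24324 | M₂..M₅: k=2: 0+30672+23·12·36=40608; k=3: 9660+45360+23·35·36=84000; k=4: 25056+0+23·36·36=54864 → min 40608.
Length 5: M₁..M₅: k=1: 0+40608+13·23·36=51372; k=2: 3588+30672+13·12·36=39876; k=3: 9048+45360+13·35·36=70788; k=4: 24324+0+13·36·36=41172 → min 39876.
Optimal order: ((M₁·M₂)·((M₃·M₄)·M₅)) with cost 39876.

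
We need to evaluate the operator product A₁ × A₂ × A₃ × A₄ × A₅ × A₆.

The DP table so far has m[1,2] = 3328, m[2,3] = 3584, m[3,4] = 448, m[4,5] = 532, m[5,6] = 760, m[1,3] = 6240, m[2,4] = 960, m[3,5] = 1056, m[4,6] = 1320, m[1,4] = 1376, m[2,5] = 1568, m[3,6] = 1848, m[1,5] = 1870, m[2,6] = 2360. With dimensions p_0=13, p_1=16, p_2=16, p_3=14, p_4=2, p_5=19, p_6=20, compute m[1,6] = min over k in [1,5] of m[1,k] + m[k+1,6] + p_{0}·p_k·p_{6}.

2656

m[1,6] = min over k∈[1,5] of m[1,k]+m[k+1,6]+p_{0}·p_k·p_{6}.
k=1: 0 + 2360 + 13·16·20 = 6520; k=2: 3328 + 1848 + 13·16·20 = 9336; k=3: 6240 + 1320 + 13·14·20 = 11200; k=4: 1376 + 760 + 13·2·20 = 2656; k=5: 1870 + 0 + 13·19·20 = 6810.
Minimum: 2656 at k=4.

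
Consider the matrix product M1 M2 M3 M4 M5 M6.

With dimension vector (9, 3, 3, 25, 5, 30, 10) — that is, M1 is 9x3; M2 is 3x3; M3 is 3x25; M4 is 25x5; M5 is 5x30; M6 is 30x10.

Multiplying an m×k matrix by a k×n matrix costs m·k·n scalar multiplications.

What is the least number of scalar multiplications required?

Adjacent pairs: M1M2 = 9·3·3 = 81; M2M3 = 3·3·25 = 225; M3M4 = 3·25·5 = 375; M4M5 = 25·5·30 = 3750; M5M6 = 5·30·10 = 1500.
Length 3: M1..M3: k=1: 0+225+9·3·25=900; k=2: 81+0+9·3·25=756 → min 756 | M2..M4: k=2: 0+375+3·3·5=420; k=3: 225+0+3·25·5=600 → min 420 | M3..M5: k=3: 0+3750+3·25·30=6000; k=4: 375+0+3·5·30=825 → min 825 | M4..M6: k=4: 0+1500+25·5·10=2750; k=5: 3750+0+25·30·10=11250 → min 2750.
Length 4: M1..M4: k=1: 0+420+9·3·5=555; k=2: 81+375+9·3·5=591; k=3: 756+0+9·25·5=1881 → min 555 | M2..M5: k=2: 0+825+3·3·30=1095; k=3: 225+3750+3·25·30=6225; k=4: 420+0+3·5·30=870 → min 870 | M3..M6: k=3: 0+2750+3·25·10=3500; k=4: 375+1500+3·5·10=2025; k=5: 825+0+3·30·10=1725 → min 1725.
Length 5: M1..M5: k=1: 0+870+9·3·30=1680; k=2: 81+825+9·3·30=1716; k=3: 756+3750+9·25·30=11256; k=4: 555+0+9·5·30=1905 → min 1680 | M2..M6: k=2: 0+1725+3·3·10=1815; k=3: 225+2750+3·25·10=3725; k=4: 420+1500+3·5·10=2070; k=5: 870+0+3·30·10=1770 → min 1770.
Length 6: M1..M6: k=1: 0+1770+9·3·10=2040; k=2: 81+1725+9·3·10=2076; k=3: 756+2750+9·25·10=5756; k=4: 555+1500+9·5·10=2505; k=5: 1680+0+9·30·10=4380 → min 2040.
Optimal order: (M1 (((M2 (M3 M4)) M5) M6)) with cost 2040.

2040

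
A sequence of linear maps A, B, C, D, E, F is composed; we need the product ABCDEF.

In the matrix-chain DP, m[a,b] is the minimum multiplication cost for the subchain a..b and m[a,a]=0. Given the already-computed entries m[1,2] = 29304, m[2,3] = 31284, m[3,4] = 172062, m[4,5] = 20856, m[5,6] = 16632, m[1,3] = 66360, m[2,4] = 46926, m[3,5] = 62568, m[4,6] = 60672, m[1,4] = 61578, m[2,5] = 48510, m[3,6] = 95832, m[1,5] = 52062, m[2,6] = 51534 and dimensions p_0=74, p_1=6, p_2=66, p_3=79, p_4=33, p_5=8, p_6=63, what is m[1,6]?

79506

m[1,6] = min over k∈[1,5] of m[1,k]+m[k+1,6]+p_{0}·p_k·p_{6}.
k=1: 0 + 51534 + 74·6·63 = 79506; k=2: 29304 + 95832 + 74·66·63 = 432828; k=3: 66360 + 60672 + 74·79·63 = 495330; k=4: 61578 + 16632 + 74·33·63 = 232056; k=5: 52062 + 0 + 74·8·63 = 89358.
Minimum: 79506 at k=1.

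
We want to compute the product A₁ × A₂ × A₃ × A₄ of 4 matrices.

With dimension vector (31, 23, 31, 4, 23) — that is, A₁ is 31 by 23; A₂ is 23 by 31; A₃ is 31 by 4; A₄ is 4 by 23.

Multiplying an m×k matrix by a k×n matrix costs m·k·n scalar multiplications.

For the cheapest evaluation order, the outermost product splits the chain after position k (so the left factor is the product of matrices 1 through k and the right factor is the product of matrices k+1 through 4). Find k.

3

Adjacent pairs: A₁A₂ = 31·23·31 = 22103; A₂A₃ = 23·31·4 = 2852; A₃A₄ = 31·4·23 = 2852.
Length 3: A₁..A₃: k=1: 0+2852+31·23·4=5704; k=2: 22103+0+31·31·4=25947 → min 5704 | A₂..A₄: k=2: 0+2852+23·31·23=19251; k=3: 2852+0+23·4·23=4968 → min 4968.
Top-level splits: k=1: (A₁..A₁)·(A₂..A₄) → 0+4968+31·23·23 = 21367; k=2: (A₁..A₂)·(A₃..A₄) → 22103+2852+31·31·23 = 47058; k=3: (A₁..A₃)·(A₄..A₄) → 5704+0+31·4·23 = 8556.
Best split is after A₃, i.e. k = 3.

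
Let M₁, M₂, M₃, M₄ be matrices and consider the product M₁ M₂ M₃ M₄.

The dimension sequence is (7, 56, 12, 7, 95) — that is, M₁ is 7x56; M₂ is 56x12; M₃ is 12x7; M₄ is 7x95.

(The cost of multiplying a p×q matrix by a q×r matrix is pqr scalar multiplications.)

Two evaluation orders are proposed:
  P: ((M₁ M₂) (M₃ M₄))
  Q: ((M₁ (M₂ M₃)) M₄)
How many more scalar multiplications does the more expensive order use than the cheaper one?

Order P = ((M₁ M₂) (M₃ M₄)): (M₁ M₂): 7×56 by 56×12 → 7×12, cost 7·56·12 = 4704; (M₃ M₄): 12×7 by 7×95 → 12×95, cost 12·7·95 = 7980; ((M₁ M₂) (M₃ M₄)): 7×12 by 12×95 → 7×95, cost 7·12·95 = 7980; cumulative 20664. Total 20664.
Order Q = ((M₁ (M₂ M₃)) M₄): (M₂ M₃): 56×12 by 12×7 → 56×7, cost 56·12·7 = 4704; (M₁ (M₂ M₃)): 7×56 by 56×7 → 7×7, cost 7·56·7 = 2744; cumulative 7448; ((M₁ (M₂ M₃)) M₄): 7×7 by 7×95 → 7×95, cost 7·7·95 = 4655; cumulative 12103. Total 12103.
Difference: |20664 − 12103| = 8561.

8561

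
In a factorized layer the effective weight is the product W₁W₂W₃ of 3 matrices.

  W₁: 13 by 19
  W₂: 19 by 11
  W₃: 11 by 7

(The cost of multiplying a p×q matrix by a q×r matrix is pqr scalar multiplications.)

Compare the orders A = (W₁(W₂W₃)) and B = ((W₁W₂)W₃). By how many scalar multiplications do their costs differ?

Order A = (W₁(W₂W₃)): (W₂W₃): 19×11 by 11×7 → 19×7, cost 19·11·7 = 1463; (W₁(W₂W₃)): 13×19 by 19×7 → 13×7, cost 13·19·7 = 1729; cumulative 3192. Total 3192.
Order B = ((W₁W₂)W₃): (W₁W₂): 13×19 by 19×11 → 13×11, cost 13·19·11 = 2717; ((W₁W₂)W₃): 13×11 by 11×7 → 13×7, cost 13·11·7 = 1001; cumulative 3718. Total 3718.
Difference: |3192 − 3718| = 526.

526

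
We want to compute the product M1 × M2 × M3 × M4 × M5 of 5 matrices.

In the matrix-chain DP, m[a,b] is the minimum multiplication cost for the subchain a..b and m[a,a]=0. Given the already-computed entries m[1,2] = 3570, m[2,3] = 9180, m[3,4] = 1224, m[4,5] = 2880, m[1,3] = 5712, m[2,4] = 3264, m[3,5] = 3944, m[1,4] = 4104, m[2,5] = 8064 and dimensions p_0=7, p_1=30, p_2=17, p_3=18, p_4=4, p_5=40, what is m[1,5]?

5224

m[1,5] = min over k∈[1,4] of m[1,k]+m[k+1,5]+p_{0}·p_k·p_{5}.
k=1: 0 + 8064 + 7·30·40 = 16464; k=2: 3570 + 3944 + 7·17·40 = 12274; k=3: 5712 + 2880 + 7·18·40 = 13632; k=4: 4104 + 0 + 7·4·40 = 5224.
Minimum: 5224 at k=4.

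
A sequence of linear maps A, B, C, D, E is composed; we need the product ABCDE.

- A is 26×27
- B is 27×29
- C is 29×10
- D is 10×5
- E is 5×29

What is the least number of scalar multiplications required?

Adjacent pairs: AB = 26·27·29 = 20358; BC = 27·29·10 = 7830; CD = 29·10·5 = 1450; DE = 10·5·29 = 1450.
Length 3: A..C: k=1: 0+7830+26·27·10=14850; k=2: 20358+0+26·29·10=27898 → min 14850 | B..D: k=2: 0+1450+27·29·5=5365; k=3: 7830+0+27·10·5=9180 → min 5365 | C..E: k=3: 0+1450+29·10·29=9860; k=4: 1450+0+29·5·29=5655 → min 5655.
Length 4: A..D: k=1: 0+5365+26·27·5=8875; k=2: 20358+1450+26·29·5=25578; k=3: 14850+0+26·10·5=16150 → min 8875 | B..E: k=2: 0+5655+27·29·29=28362; k=3: 7830+1450+27·10·29=17110; k=4: 5365+0+27·5·29=9280 → min 9280.
Length 5: A..E: k=1: 0+9280+26·27·29=29638; k=2: 20358+5655+26·29·29=47879; k=3: 14850+1450+26·10·29=23840; k=4: 8875+0+26·5·29=12645 → min 12645.
Optimal order: ((A(B(CD)))E) with cost 12645.

12645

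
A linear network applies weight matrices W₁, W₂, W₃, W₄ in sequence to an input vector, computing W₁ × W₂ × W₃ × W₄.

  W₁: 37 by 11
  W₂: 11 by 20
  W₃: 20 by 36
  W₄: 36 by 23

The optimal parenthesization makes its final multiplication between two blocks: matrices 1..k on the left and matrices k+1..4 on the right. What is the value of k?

Adjacent pairs: W₁W₂ = 37·11·20 = 8140; W₂W₃ = 11·20·36 = 7920; W₃W₄ = 20·36·23 = 16560.
Length 3: W₁..W₃: k=1: 0+7920+37·11·36=22572; k=2: 8140+0+37·20·36=34780 → min 22572 | W₂..W₄: k=2: 0+16560+11·20·23=21620; k=3: 7920+0+11·36·23=17028 → min 17028.
Top-level splits: k=1: (W₁..W₁)·(W₂..W₄) → 0+17028+37·11·23 = 26389; k=2: (W₁..W₂)·(W₃..W₄) → 8140+16560+37·20·23 = 41720; k=3: (W₁..W₃)·(W₄..W₄) → 22572+0+37·36·23 = 53208.
Best split is after W₁, i.e. k = 1.

1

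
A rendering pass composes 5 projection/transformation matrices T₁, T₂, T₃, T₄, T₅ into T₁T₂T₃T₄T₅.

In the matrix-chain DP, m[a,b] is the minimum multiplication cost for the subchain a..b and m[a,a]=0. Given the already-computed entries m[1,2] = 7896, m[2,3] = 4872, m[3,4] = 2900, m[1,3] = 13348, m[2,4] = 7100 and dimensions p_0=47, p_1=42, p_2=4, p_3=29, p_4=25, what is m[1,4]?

15496

m[1,4] = min over k∈[1,3] of m[1,k]+m[k+1,4]+p_{0}·p_k·p_{4}.
k=1: 0 + 7100 + 47·42·25 = 56450; k=2: 7896 + 2900 + 47·4·25 = 15496; k=3: 13348 + 0 + 47·29·25 = 47423.
Minimum: 15496 at k=2.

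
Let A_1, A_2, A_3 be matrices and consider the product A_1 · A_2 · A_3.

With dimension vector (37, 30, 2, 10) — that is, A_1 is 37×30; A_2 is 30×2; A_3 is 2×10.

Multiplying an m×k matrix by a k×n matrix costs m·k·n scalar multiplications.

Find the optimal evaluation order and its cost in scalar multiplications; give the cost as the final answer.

2960

(A_1 · (A_2 · A_3)): cost 11700.
((A_1 · A_2) · A_3): cost 2960.
Optimal: ((A_1 · A_2) · A_3) with cost 2960.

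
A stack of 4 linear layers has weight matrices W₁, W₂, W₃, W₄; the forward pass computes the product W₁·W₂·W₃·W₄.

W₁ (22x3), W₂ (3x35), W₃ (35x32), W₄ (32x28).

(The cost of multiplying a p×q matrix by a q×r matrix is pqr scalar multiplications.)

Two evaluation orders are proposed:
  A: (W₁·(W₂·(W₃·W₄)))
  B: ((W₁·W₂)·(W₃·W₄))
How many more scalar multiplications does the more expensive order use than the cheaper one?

Order A = (W₁·(W₂·(W₃·W₄))): (W₃·W₄): 35×32 by 32×28 → 35×28, cost 35·32·28 = 31360; (W₂·(W₃·W₄)): 3×35 by 35×28 → 3×28, cost 3·35·28 = 2940; cumulative 34300; (W₁·(W₂·(W₃·W₄))): 22×3 by 3×28 → 22×28, cost 22·3·28 = 1848; cumulative 36148. Total 36148.
Order B = ((W₁·W₂)·(W₃·W₄)): (W₁·W₂): 22×3 by 3×35 → 22×35, cost 22·3·35 = 2310; (W₃·W₄): 35×32 by 32×28 → 35×28, cost 35·32·28 = 31360; ((W₁·W₂)·(W₃·W₄)): 22×35 by 35×28 → 22×28, cost 22·35·28 = 21560; cumulative 55230. Total 55230.
Difference: |36148 − 55230| = 19082.

19082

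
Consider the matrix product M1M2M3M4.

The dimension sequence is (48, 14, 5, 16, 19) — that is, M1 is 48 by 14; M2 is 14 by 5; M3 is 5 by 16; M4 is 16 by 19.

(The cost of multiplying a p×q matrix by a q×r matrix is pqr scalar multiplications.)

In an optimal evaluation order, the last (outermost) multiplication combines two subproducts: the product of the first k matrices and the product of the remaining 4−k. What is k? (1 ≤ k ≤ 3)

Adjacent pairs: M1M2 = 48·14·5 = 3360; M2M3 = 14·5·16 = 1120; M3M4 = 5·16·19 = 1520.
Length 3: M1..M3: k=1: 0+1120+48·14·16=11872; k=2: 3360+0+48·5·16=7200 → min 7200 | M2..M4: k=2: 0+1520+14·5·19=2850; k=3: 1120+0+14·16·19=5376 → min 2850.
Top-level splits: k=1: (M1..M1)·(M2..M4) → 0+2850+48·14·19 = 15618; k=2: (M1..M2)·(M3..M4) → 3360+1520+48·5·19 = 9440; k=3: (M1..M3)·(M4..M4) → 7200+0+48·16·19 = 21792.
Best split is after M2, i.e. k = 2.

2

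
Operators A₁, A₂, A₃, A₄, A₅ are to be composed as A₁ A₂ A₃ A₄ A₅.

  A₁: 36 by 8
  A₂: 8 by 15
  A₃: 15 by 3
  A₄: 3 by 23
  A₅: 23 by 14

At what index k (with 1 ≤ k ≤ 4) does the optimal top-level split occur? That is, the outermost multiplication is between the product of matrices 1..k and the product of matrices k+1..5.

3

Adjacent pairs: A₁A₂ = 36·8·15 = 4320; A₂A₃ = 8·15·3 = 360; A₃A₄ = 15·3·23 = 1035; A₄A₅ = 3·23·14 = 966.
Length 3: A₁..A₃: k=1: 0+360+36·8·3=1224; k=2: 4320+0+36·15·3=5940 → min 1224 | A₂..A₄: k=2: 0+1035+8·15·23=3795; k=3: 360+0+8·3·23=912 → min 912 | A₃..A₅: k=3: 0+966+15·3·14=1596; k=4: 1035+0+15·23·14=5865 → min 1596.
Length 4: A₁..A₄: k=1: 0+912+36·8·23=7536; k=2: 4320+1035+36·15·23=17775; k=3: 1224+0+36·3·23=3708 → min 3708 | A₂..A₅: k=2: 0+1596+8·15·14=3276; k=3: 360+966+8·3·14=1662; k=4: 912+0+8·23·14=3488 → min 1662.
Top-level splits: k=1: (A₁..A₁)·(A₂..A₅) → 0+1662+36·8·14 = 5694; k=2: (A₁..A₂)·(A₃..A₅) → 4320+1596+36·15·14 = 13476; k=3: (A₁..A₃)·(A₄..A₅) → 1224+966+36·3·14 = 3702; k=4: (A₁..A₄)·(A₅..A₅) → 3708+0+36·23·14 = 15300.
Best split is after A₃, i.e. k = 3.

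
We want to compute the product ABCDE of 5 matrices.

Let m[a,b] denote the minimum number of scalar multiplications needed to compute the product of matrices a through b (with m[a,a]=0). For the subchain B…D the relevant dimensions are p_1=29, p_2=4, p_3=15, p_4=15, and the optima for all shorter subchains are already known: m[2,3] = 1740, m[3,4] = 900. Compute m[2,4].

2640

m[2,4] = min over k∈[2,3] of m[2,k]+m[k+1,4]+p_{1}·p_k·p_{4}.
k=2: 0 + 900 + 29·4·15 = 2640; k=3: 1740 + 0 + 29·15·15 = 8265.
Minimum: 2640 at k=2.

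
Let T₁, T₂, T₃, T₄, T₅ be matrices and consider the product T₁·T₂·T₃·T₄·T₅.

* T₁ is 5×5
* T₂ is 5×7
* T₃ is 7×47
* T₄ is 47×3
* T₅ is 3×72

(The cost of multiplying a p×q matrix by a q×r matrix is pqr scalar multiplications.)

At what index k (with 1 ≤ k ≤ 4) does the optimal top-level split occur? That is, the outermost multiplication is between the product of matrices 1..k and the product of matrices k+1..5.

Adjacent pairs: T₁T₂ = 5·5·7 = 175; T₂T₃ = 5·7·47 = 1645; T₃T₄ = 7·47·3 = 987; T₄T₅ = 47·3·72 = 10152.
Length 3: T₁..T₃: k=1: 0+1645+5·5·47=2820; k=2: 175+0+5·7·47=1820 → min 1820 | T₂..T₄: k=2: 0+987+5·7·3=1092; k=3: 1645+0+5·47·3=2350 → min 1092 | T₃..T₅: k=3: 0+10152+7·47·72=33840; k=4: 987+0+7·3·72=2499 → min 2499.
Length 4: T₁..T₄: k=1: 0+1092+5·5·3=1167; k=2: 175+987+5·7·3=1267; k=3: 1820+0+5·47·3=2525 → min 1167 | T₂..T₅: k=2: 0+2499+5·7·72=5019; k=3: 1645+10152+5·47·72=28717; k=4: 1092+0+5·3·72=2172 → min 2172.
Top-level splits: k=1: (T₁..T₁)·(T₂..T₅) → 0+2172+5·5·72 = 3972; k=2: (T₁..T₂)·(T₃..T₅) → 175+2499+5·7·72 = 5194; k=3: (T₁..T₃)·(T₄..T₅) → 1820+10152+5·47·72 = 28892; k=4: (T₁..T₄)·(T₅..T₅) → 1167+0+5·3·72 = 2247.
Best split is after T₄, i.e. k = 4.

4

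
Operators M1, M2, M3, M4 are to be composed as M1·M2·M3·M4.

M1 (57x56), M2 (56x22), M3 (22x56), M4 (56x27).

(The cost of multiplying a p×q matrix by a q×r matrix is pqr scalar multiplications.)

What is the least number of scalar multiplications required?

Adjacent pairs: M1M2 = 57·56·22 = 70224; M2M3 = 56·22·56 = 68992; M3M4 = 22·56·27 = 33264.
Length 3: M1..M3: k=1: 0+68992+57·56·56=247744; k=2: 70224+0+57·22·56=140448 → min 140448 | M2..M4: k=2: 0+33264+56·22·27=66528; k=3: 68992+0+56·56·27=153664 → min 66528.
Length 4: M1..M4: k=1: 0+66528+57·56·27=152712; k=2: 70224+33264+57·22·27=137346; k=3: 140448+0+57·56·27=226632 → min 137346.
Optimal order: ((M1·M2)·(M3·M4)) with cost 137346.

137346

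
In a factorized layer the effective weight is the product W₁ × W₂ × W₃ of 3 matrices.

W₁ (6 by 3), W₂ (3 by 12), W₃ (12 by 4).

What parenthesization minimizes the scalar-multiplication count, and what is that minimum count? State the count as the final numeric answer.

(W₁ × (W₂ × W₃)): cost 216.
((W₁ × W₂) × W₃): cost 504.
Optimal: (W₁ × (W₂ × W₃)) with cost 216.

216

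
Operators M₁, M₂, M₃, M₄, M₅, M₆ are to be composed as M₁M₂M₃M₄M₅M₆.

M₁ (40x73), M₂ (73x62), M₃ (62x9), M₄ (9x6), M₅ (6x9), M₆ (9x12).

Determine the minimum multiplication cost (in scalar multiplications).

Adjacent pairs: M₁M₂ = 40·73·62 = 181040; M₂M₃ = 73·62·9 = 40734; M₃M₄ = 62·9·6 = 3348; M₄M₅ = 9·6·9 = 486; M₅M₆ = 6·9·12 = 648.
Length 3: M₁..M₃: k=1: 0+40734+40·73·9=67014; k=2: 181040+0+40·62·9=203360 → min 67014 | M₂..M₄: k=2: 0+3348+73·62·6=30504; k=3: 40734+0+73·9·6=44676 → min 30504 | M₃..M₅: k=3: 0+486+62·9·9=5508; k=4: 3348+0+62·6·9=6696 → min 5508 | M₄..M₆: k=4: 0+648+9·6·12=1296; k=5: 486+0+9·9·12=1458 → min 1296.
Length 4: M₁..M₄: k=1: 0+30504+40·73·6=48024; k=2: 181040+3348+40·62·6=199268; k=3: 67014+0+40·9·6=69174 → min 48024 | M₂..M₅: k=2: 0+5508+73·62·9=46242; k=3: 40734+486+73·9·9=47133; k=4: 30504+0+73·6·9=34446 → min 34446 | M₃..M₆: k=3: 0+1296+62·9·12=7992; k=4: 3348+648+62·6·12=8460; k=5: 5508+0+62·9·12=12204 → min 7992.
Length 5: M₁..M₅: k=1: 0+34446+40·73·9=60726; k=2: 181040+5508+40·62·9=208868; k=3: 67014+486+40·9·9=70740; k=4: 48024+0+40·6·9=50184 → min 50184 | M₂..M₆: k=2: 0+7992+73·62·12=62304; k=3: 40734+1296+73·9·12=49914; k=4: 30504+648+73·6·12=36408; k=5: 34446+0+73·9·12=42330 → min 36408.
Length 6: M₁..M₆: k=1: 0+36408+40·73·12=71448; k=2: 181040+7992+40·62·12=218792; k=3: 67014+1296+40·9·12=72630; k=4: 48024+648+40·6·12=51552; k=5: 50184+0+40·9·12=54504 → min 51552.
Optimal order: ((M₁(M₂(M₃M₄)))(M₅M₆)) with cost 51552.

51552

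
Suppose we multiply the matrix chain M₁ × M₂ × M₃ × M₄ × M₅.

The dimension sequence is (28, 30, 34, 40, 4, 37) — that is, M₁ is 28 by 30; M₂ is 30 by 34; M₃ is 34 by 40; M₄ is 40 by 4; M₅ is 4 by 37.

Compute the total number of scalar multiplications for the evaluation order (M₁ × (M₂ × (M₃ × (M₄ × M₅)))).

125060

(M₄ × M₅): 40×4 by 4×37 → 40×37, cost 40·4·37 = 5920
(M₃ × (M₄ × M₅)): 34×40 by 40×37 → 34×37, cost 34·40·37 = 50320; cumulative 56240
(M₂ × (M₃ × (M₄ × M₅))): 30×34 by 34×37 → 30×37, cost 30·34·37 = 37740; cumulative 93980
(M₁ × (M₂ × (M₃ × (M₄ × M₅)))): 28×30 by 30×37 → 28×37, cost 28·30·37 = 31080; cumulative 125060
Total: 125060 scalar multiplications.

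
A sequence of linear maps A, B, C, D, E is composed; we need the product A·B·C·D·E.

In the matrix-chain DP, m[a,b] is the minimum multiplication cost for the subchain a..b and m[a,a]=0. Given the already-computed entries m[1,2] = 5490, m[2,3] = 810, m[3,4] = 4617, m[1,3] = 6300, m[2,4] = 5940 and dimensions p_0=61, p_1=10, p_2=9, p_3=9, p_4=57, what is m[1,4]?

37593

m[1,4] = min over k∈[1,3] of m[1,k]+m[k+1,4]+p_{0}·p_k·p_{4}.
k=1: 0 + 5940 + 61·10·57 = 40710; k=2: 5490 + 4617 + 61·9·57 = 41400; k=3: 6300 + 0 + 61·9·57 = 37593.
Minimum: 37593 at k=3.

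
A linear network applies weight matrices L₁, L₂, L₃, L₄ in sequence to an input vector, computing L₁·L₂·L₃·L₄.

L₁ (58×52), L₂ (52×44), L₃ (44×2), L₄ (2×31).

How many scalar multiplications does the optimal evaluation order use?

Adjacent pairs: L₁L₂ = 58·52·44 = 132704; L₂L₃ = 52·44·2 = 4576; L₃L₄ = 44·2·31 = 2728.
Length 3: L₁..L₃: k=1: 0+4576+58·52·2=10608; k=2: 132704+0+58·44·2=137808 → min 10608 | L₂..L₄: k=2: 0+2728+52·44·31=73656; k=3: 4576+0+52·2·31=7800 → min 7800.
Length 4: L₁..L₄: k=1: 0+7800+58·52·31=101296; k=2: 132704+2728+58·44·31=214544; k=3: 10608+0+58·2·31=14204 → min 14204.
Optimal order: ((L₁·(L₂·L₃))·L₄) with cost 14204.

14204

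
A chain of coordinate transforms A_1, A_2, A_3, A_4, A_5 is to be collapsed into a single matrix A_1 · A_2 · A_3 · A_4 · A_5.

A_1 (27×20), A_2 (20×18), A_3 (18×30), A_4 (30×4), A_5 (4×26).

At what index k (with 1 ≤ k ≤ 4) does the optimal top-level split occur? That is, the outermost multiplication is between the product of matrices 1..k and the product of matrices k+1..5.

4

Adjacent pairs: A_1A_2 = 27·20·18 = 9720; A_2A_3 = 20·18·30 = 10800; A_3A_4 = 18·30·4 = 2160; A_4A_5 = 30·4·26 = 3120.
Length 3: A_1..A_3: k=1: 0+10800+27·20·30=27000; k=2: 9720+0+27·18·30=24300 → min 24300 | A_2..A_4: k=2: 0+2160+20·18·4=3600; k=3: 10800+0+20·30·4=13200 → min 3600 | A_3..A_5: k=3: 0+3120+18·30·26=17160; k=4: 2160+0+18·4·26=4032 → min 4032.
Length 4: A_1..A_4: k=1: 0+3600+27·20·4=5760; k=2: 9720+2160+27·18·4=13824; k=3: 24300+0+27·30·4=27540 → min 5760 | A_2..A_5: k=2: 0+4032+20·18·26=13392; k=3: 10800+3120+20·30·26=29520; k=4: 3600+0+20·4·26=5680 → min 5680.
Top-level splits: k=1: (A_1..A_1)·(A_2..A_5) → 0+5680+27·20·26 = 19720; k=2: (A_1..A_2)·(A_3..A_5) → 9720+4032+27·18·26 = 26388; k=3: (A_1..A_3)·(A_4..A_5) → 24300+3120+27·30·26 = 48480; k=4: (A_1..A_4)·(A_5..A_5) → 5760+0+27·4·26 = 8568.
Best split is after A_4, i.e. k = 4.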